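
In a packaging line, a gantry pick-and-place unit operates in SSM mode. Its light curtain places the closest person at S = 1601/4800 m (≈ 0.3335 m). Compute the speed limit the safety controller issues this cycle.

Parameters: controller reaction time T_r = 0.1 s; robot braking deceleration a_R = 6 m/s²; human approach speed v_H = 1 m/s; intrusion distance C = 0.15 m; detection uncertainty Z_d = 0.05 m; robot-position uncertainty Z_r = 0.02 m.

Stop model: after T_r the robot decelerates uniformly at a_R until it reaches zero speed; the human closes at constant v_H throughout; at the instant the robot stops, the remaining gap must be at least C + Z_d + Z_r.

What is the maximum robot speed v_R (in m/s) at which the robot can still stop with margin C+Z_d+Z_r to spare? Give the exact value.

v_R_max = 1/20 m/s = 0.0500 m/s

collect terms ⇒ (1/12)·v_R² + (4/15)·v_R + (-13/960) = 0
  disc = (4/15)² − 4·(1/12)·(-13/960) = 121/1600 ; √disc = 11/40
  v_R = (−(4/15) + 11/40) / (2·(1/12)) = 1/20 m/s
check:
stop time T_s = (1/20)/6 = 0.0083 s
robot covers v_R·T_r = 0.0500·0.1000 = 0.0050 m before braking
robot covers 0.0500·0.0083 − ½·6.0000·0.0083² = 0.0002 m while stopping
human over T_r+T_s: 1.0000·(0.1000+0.0083) = 0.1083 m
residual clearance needed = 0.1500+0.0500+0.0200 = 0.2200 m
sum ≈ 0.0050+0.0002+0.1083+0.2200 ≈ 0.3335 m = S ✓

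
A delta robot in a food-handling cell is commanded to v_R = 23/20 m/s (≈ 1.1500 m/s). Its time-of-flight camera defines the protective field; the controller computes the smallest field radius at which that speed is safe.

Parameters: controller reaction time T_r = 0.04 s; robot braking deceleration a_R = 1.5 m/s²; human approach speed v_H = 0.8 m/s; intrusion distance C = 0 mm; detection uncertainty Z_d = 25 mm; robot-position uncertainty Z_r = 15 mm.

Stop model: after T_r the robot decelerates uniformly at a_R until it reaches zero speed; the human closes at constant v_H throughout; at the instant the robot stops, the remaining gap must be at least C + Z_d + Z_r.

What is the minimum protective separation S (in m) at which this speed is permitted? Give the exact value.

S_min = 7033/6000 m = 1.1722 m

stop time T_s = (23/20)/(3/2) = 0.7667 s
robot in T_r: 1.1500·0.0400 = 0.0460 m
braking distance = 1.1500²/(2·1.5000) = 0.4408 m
human closes 0.8000·0.8067 = 0.6453 m
margins: 0.0000+0.0250+0.0150 = 0.0400 m
S_min ≈ 0.0460+0.4408+0.6453+0.0400  ⇒  S_min = 7033/6000 m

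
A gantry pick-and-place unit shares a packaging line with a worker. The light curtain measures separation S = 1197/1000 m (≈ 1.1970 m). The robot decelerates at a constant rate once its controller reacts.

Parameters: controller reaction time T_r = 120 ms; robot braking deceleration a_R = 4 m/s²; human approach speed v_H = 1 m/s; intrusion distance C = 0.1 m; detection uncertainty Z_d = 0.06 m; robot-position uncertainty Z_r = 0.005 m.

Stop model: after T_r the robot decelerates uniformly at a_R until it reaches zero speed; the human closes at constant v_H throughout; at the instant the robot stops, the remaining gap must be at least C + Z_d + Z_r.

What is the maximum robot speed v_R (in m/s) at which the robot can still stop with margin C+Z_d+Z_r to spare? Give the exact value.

v_R_max = 8/5 m/s = 1.6000 m/s

quadratic (1/8)·v² + (37/100)·v + (-114/125) = 0
  disc = (37/100)² − 4·(1/8)·(-114/125) = 5929/10000 ; √disc = 77/100
  v_R = (−(37/100) + 77/100) / (2·(1/8)) = 8/5 m/s
check:
T_s = v_R/a_R = (8/5)/4 = 0.4000 s
robot covers v_R·T_r = 1.6000·0.1200 = 0.1920 m before braking
robot under decel: 1.6000²/(2·4.0000) = 0.3200 m
person approaches 1.0000·(0.1200+0.4000) = 0.5200 m
C+Z_d+Z_r = 0.1000+0.0600+0.0050 = 0.1650 m
sum ≈ 0.1920+0.3200+0.5200+0.1650 ≈ 1.1970 m = S ✓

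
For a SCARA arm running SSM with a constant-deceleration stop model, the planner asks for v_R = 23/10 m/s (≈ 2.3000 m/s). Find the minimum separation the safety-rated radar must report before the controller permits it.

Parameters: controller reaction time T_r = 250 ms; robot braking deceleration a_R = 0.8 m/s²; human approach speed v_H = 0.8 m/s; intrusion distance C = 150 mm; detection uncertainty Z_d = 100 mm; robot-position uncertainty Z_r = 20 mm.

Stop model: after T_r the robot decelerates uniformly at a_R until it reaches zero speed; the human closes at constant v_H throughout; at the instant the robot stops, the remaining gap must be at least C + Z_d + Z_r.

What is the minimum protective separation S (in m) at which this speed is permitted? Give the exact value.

S_min = 5321/800 m = 6.6513 m

stop time T_s = (23/10)/(4/5) = 2.8750 s
robot covers v_R·T_r = 2.3000·0.2500 = 0.5750 m before braking
robot covers 2.3000·2.8750 − ½·0.8000·2.8750² = 3.3062 m while stopping
human closes 0.8000·3.1250 = 2.5000 m
residual clearance needed = 0.1500+0.1000+0.0200 = 0.2700 m
S_min ≈ 0.5750+3.3062+2.5000+0.2700  ⇒  S_min = 5321/800 m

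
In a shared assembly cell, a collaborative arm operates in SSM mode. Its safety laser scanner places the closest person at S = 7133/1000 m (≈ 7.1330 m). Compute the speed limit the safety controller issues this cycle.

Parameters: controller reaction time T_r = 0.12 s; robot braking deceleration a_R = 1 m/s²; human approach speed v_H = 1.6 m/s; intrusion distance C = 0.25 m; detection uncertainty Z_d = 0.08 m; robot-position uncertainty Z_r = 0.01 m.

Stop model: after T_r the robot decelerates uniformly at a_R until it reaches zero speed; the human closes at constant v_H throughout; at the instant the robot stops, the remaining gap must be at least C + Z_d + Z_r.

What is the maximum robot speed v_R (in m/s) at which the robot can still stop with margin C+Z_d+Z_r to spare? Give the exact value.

at the boundary: (1/2)·v² + (43/25)·v + (-6601/1000) = 0
  disc = (43/25)² − 4·(1/2)·(-6601/1000) = 40401/2500 ; √disc = 201/50
  v_R = (−(43/25) + 201/50) / (2·(1/2)) = 23/10 m/s
check:
braking lasts T_s = (23/10)/1 = 2.3000 s
robot covers v_R·T_r = 2.3000·0.1200 = 0.2760 m before braking
braking distance = 2.3000²/(2·1.0000) = 2.6450 m
human over T_r+T_s: 1.6000·(0.1200+2.3000) = 3.8720 m
C+Z_d+Z_r = 0.2500+0.0800+0.0100 = 0.3400 m
sum ≈ 0.2760+2.6450+3.8720+0.3400 ≈ 7.1330 m = S ✓

v_R_max = 23/10 m/s = 2.3000 m/s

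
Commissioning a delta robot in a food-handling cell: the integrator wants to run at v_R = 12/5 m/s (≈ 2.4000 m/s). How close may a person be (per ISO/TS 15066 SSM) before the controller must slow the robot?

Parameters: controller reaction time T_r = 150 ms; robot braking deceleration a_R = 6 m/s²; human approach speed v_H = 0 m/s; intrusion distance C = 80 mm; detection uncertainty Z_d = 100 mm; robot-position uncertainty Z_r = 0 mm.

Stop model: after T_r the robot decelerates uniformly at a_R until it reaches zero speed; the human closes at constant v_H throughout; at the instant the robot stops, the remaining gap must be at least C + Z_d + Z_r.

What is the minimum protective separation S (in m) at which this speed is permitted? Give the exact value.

T_s = v_R/a_R = (12/5)/6 = 0.4000 s
reaction-phase robot travel = 2.4000·0.1500 = 0.3600 m
braking distance = 2.4000²/(2·6.0000) = 0.4800 m
human closes 0.0000·0.5500 = 0.0000 m
margins: 0.0800+0.1000+0.0000 = 0.1800 m
S_min ≈ 0.3600+0.4800+0.0000+0.1800  ⇒  S_min = 51/50 m

S_min = 51/50 m = 1.0200 m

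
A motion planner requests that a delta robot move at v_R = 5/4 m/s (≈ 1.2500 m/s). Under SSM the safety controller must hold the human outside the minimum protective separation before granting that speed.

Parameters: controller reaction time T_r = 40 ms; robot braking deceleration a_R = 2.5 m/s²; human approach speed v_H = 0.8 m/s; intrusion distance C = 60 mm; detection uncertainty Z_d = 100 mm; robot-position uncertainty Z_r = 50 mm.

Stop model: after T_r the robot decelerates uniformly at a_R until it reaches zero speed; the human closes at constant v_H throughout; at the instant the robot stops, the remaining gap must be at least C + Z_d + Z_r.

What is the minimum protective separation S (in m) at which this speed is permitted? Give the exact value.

S_min = 2009/2000 m = 1.0045 m

braking lasts T_s = (5/4)/(5/2) = 0.5000 s
robot covers v_R·T_r = 1.2500·0.0400 = 0.0500 m before braking
braking distance = 1.2500²/(2·2.5000) = 0.3125 m
human over T_r+T_s: 0.8000·(0.0400+0.5000) = 0.4320 m
residual clearance needed = 0.0600+0.1000+0.0500 = 0.2100 m
S_min ≈ 0.0500+0.3125+0.4320+0.2100  ⇒  S_min = 2009/2000 m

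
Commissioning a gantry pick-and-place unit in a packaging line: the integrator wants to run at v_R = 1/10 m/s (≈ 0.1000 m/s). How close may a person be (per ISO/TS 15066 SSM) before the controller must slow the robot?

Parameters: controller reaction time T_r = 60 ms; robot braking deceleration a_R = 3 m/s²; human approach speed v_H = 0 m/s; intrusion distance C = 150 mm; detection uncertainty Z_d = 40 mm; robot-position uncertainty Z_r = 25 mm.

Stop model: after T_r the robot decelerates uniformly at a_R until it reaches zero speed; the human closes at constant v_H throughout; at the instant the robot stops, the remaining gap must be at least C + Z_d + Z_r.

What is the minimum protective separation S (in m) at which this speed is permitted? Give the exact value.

stop time T_s = (1/10)/3 = 0.0333 s
robot covers v_R·T_r = 0.1000·0.0600 = 0.0060 m before braking
robot covers 0.1000·0.0333 − ½·3.0000·0.0333² = 0.0017 m while stopping
person approaches 0.0000·(0.0600+0.0333) = 0.0000 m
margins: 0.1500+0.0400+0.0250 = 0.2150 m
S_min ≈ 0.0060+0.0017+0.0000+0.2150  ⇒  S_min = 167/750 m

S_min = 167/750 m = 0.2227 m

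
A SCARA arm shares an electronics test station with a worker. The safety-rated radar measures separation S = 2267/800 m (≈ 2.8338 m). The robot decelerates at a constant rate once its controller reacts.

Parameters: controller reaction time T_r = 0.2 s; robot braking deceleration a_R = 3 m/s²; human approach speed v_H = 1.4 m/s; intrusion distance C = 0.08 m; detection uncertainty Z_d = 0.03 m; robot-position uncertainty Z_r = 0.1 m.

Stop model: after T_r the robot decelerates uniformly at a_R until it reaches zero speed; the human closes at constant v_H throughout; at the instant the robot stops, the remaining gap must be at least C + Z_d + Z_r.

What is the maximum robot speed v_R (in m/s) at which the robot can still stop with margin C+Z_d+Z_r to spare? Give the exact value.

collect terms ⇒ (1/6)·v_R² + (2/3)·v_R + (-75/32) = 0
  disc = (2/3)² − 4·(1/6)·(-75/32) = 289/144 ; √disc = 17/12
  v_R = (−(2/3) + 17/12) / (2·(1/6)) = 9/4 m/s
check:
braking lasts T_s = (9/4)/3 = 0.7500 s
reaction-phase robot travel = 2.2500·0.2000 = 0.4500 m
braking distance = 2.2500²/(2·3.0000) = 0.8438 m
human closes 1.4000·0.9500 = 1.3300 m
residual clearance needed = 0.0800+0.0300+0.1000 = 0.2100 m
sum ≈ 0.4500+0.8438+1.3300+0.2100 ≈ 2.8338 m = S ✓

v_R_max = 9/4 m/s = 2.2500 m/s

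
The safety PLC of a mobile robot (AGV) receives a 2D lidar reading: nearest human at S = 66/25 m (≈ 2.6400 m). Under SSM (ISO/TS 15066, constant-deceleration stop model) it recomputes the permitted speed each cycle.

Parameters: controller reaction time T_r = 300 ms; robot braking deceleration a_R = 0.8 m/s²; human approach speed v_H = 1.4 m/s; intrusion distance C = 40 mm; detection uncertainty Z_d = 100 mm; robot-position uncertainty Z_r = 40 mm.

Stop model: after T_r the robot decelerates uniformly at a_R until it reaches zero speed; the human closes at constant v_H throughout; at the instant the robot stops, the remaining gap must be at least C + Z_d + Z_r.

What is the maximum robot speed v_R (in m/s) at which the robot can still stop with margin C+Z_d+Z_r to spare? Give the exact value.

at the boundary: (5/8)·v² + (41/20)·v + (-51/25) = 0
  disc = (41/20)² − 4·(5/8)·(-51/25) = 3721/400 ; √disc = 61/20
  v_R = (−(41/20) + 61/20) / (2·(5/8)) = 4/5 m/s
check:
braking lasts T_s = (4/5)/(4/5) = 1.0000 s
robot in T_r: 0.8000·0.3000 = 0.2400 m
robot under decel: 0.8000²/(2·0.8000) = 0.4000 m
person approaches 1.4000·(0.3000+1.0000) = 1.8200 m
C+Z_d+Z_r = 0.0400+0.1000+0.0400 = 0.1800 m
sum ≈ 0.2400+0.4000+1.8200+0.1800 ≈ 2.6400 m = S ✓

v_R_max = 4/5 m/s = 0.8000 m/s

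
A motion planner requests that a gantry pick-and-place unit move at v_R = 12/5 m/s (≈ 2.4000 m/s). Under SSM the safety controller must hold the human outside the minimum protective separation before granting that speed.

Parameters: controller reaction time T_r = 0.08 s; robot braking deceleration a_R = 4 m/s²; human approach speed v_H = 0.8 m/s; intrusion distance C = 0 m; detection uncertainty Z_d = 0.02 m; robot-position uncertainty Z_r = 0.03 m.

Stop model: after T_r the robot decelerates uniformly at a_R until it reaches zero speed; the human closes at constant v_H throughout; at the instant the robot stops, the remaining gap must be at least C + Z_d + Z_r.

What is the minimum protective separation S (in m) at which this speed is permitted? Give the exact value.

stop time T_s = (12/5)/4 = 0.6000 s
robot in T_r: 2.4000·0.0800 = 0.1920 m
robot under decel: 2.4000²/(2·4.0000) = 0.7200 m
human closes 0.8000·0.6800 = 0.5440 m
margins: 0.0000+0.0200+0.0300 = 0.0500 m
S_min ≈ 0.1920+0.7200+0.5440+0.0500  ⇒  S_min = 753/500 m

S_min = 753/500 m = 1.5060 m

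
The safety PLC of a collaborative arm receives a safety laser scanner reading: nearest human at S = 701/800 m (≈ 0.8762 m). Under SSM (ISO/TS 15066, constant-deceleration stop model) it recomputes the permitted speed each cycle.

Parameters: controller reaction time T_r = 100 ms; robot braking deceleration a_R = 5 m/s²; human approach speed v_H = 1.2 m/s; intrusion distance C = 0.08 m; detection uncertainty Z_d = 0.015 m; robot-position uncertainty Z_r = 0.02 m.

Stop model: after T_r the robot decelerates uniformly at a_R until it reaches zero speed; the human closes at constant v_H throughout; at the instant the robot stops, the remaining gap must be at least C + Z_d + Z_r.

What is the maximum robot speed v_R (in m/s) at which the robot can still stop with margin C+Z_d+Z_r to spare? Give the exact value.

v_R_max = 27/20 m/s = 1.3500 m/s

quadratic (1/10)·v² + (17/50)·v + (-513/800) = 0
  disc = (17/50)² − 4·(1/10)·(-513/800) = 3721/10000 ; √disc = 61/100
  v_R = (−(17/50) + 61/100) / (2·(1/10)) = 27/20 m/s
check:
braking lasts T_s = (27/20)/5 = 0.2700 s
robot in T_r: 1.3500·0.1000 = 0.1350 m
robot covers 1.3500·0.2700 − ½·5.0000·0.2700² = 0.1822 m while stopping
human closes 1.2000·0.3700 = 0.4440 m
residual clearance needed = 0.0800+0.0150+0.0200 = 0.1150 m
sum ≈ 0.1350+0.1822+0.4440+0.1150 ≈ 0.8762 m = S ✓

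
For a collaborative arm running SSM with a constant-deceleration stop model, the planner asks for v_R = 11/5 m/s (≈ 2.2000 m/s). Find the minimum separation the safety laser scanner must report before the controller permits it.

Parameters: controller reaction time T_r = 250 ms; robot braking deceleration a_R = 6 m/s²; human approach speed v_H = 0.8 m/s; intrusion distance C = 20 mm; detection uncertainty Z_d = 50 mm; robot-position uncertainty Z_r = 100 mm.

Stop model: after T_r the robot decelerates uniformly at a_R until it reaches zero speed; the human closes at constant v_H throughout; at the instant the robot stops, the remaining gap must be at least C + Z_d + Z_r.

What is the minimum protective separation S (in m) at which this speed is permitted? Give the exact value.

S_min = 97/60 m = 1.6167 m

stop time T_s = (11/5)/6 = 0.3667 s
reaction-phase robot travel = 2.2000·0.2500 = 0.5500 m
robot under decel: 2.2000²/(2·6.0000) = 0.4033 m
human closes 0.8000·0.6167 = 0.4933 m
residual clearance needed = 0.0200+0.0500+0.1000 = 0.1700 m
S_min ≈ 0.5500+0.4033+0.4933+0.1700  ⇒  S_min = 97/60 m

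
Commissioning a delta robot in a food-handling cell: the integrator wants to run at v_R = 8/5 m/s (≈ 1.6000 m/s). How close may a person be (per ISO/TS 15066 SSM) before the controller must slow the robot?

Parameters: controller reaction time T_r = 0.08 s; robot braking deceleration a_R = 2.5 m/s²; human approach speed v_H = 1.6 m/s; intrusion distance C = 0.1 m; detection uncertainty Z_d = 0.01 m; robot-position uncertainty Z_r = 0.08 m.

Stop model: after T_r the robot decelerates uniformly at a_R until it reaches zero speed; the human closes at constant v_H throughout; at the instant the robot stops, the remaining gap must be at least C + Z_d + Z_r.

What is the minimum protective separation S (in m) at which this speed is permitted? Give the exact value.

braking lasts T_s = (8/5)/(5/2) = 0.6400 s
robot covers v_R·T_r = 1.6000·0.0800 = 0.1280 m before braking
robot covers 1.6000·0.6400 − ½·2.5000·0.6400² = 0.5120 m while stopping
human over T_r+T_s: 1.6000·(0.0800+0.6400) = 1.1520 m
C+Z_d+Z_r = 0.1000+0.0100+0.0800 = 0.1900 m
S_min ≈ 0.1280+0.5120+1.1520+0.1900  ⇒  S_min = 991/500 m

S_min = 991/500 m = 1.9820 m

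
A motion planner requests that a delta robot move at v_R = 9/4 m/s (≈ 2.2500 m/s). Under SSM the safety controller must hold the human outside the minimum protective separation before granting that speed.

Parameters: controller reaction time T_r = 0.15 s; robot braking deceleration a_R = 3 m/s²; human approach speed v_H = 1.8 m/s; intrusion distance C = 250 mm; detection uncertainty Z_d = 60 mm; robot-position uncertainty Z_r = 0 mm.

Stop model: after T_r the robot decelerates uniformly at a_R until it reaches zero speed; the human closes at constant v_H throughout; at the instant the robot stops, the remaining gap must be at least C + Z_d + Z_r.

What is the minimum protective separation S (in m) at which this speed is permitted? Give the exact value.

S_min = 2489/800 m = 3.1113 m

stop time T_s = (9/4)/3 = 0.7500 s
robot in T_r: 2.2500·0.1500 = 0.3375 m
robot under decel: 2.2500²/(2·3.0000) = 0.8438 m
person approaches 1.8000·(0.1500+0.7500) = 1.6200 m
residual clearance needed = 0.2500+0.0600+0.0000 = 0.3100 m
S_min ≈ 0.3375+0.8438+1.6200+0.3100  ⇒  S_min = 2489/800 m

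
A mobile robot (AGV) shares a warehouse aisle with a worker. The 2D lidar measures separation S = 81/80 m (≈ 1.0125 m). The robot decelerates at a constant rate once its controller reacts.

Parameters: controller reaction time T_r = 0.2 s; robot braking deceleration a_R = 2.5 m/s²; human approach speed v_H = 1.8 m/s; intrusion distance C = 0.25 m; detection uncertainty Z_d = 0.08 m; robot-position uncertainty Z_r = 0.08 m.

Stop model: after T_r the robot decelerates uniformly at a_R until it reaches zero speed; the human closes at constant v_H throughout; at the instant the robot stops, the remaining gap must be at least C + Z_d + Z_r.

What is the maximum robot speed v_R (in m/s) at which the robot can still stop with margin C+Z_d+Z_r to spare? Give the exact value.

v_R_max = 1/4 m/s = 0.2500 m/s

at the boundary: (1/5)·v² + (23/25)·v + (-97/400) = 0
  disc = (23/25)² − 4·(1/5)·(-97/400) = 2601/2500 ; √disc = 51/50
  v_R = (−(23/25) + 51/50) / (2·(1/5)) = 1/4 m/s
check:
stop time T_s = (1/4)/(5/2) = 0.1000 s
reaction-phase robot travel = 0.2500·0.2000 = 0.0500 m
robot covers 0.2500·0.1000 − ½·2.5000·0.1000² = 0.0125 m while stopping
human closes 1.8000·0.3000 = 0.5400 m
margins: 0.2500+0.0800+0.0800 = 0.4100 m
sum ≈ 0.0500+0.0125+0.5400+0.4100 ≈ 1.0125 m = S ✓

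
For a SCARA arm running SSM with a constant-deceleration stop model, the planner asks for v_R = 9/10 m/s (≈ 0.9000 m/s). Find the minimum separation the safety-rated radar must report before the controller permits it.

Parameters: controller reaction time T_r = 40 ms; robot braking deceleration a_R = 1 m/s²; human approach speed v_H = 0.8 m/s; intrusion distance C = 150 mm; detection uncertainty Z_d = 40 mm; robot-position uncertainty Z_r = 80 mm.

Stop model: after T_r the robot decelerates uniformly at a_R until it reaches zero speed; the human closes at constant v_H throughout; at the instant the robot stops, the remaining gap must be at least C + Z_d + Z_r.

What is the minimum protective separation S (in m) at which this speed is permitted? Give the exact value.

T_s = v_R/a_R = (9/10)/1 = 0.9000 s
reaction-phase robot travel = 0.9000·0.0400 = 0.0360 m
robot covers 0.9000·0.9000 − ½·1.0000·0.9000² = 0.4050 m while stopping
human closes 0.8000·0.9400 = 0.7520 m
C+Z_d+Z_r = 0.1500+0.0400+0.0800 = 0.2700 m
S_min ≈ 0.0360+0.4050+0.7520+0.2700  ⇒  S_min = 1463/1000 m

S_min = 1463/1000 m = 1.4630 m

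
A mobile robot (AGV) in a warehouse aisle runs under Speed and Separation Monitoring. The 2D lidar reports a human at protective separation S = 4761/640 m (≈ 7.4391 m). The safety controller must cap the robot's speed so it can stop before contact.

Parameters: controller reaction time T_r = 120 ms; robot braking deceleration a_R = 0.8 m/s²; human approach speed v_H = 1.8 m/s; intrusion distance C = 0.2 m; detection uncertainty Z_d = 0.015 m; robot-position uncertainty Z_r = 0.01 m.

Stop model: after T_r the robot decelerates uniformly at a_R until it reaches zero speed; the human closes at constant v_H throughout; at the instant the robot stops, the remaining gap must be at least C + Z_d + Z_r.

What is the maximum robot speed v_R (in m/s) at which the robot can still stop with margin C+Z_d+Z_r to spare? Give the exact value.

v_R_max = 39/20 m/s = 1.9500 m/s

at the boundary: (5/8)·v² + (237/100)·v + (-111969/16000) = 0
  disc = (237/100)² − 4·(5/8)·(-111969/16000) = 3697929/160000 ; √disc = 1923/400
  v_R = (−(237/100) + 1923/400) / (2·(5/8)) = 39/20 m/s
check:
braking lasts T_s = (39/20)/(4/5) = 2.4375 s
robot covers v_R·T_r = 1.9500·0.1200 = 0.2340 m before braking
braking distance = 1.9500²/(2·0.8000) = 2.3766 m
person approaches 1.8000·(0.1200+2.4375) = 4.6035 m
margins: 0.2000+0.0150+0.0100 = 0.2250 m
sum ≈ 0.2340+2.3766+4.6035+0.2250 ≈ 7.4391 m = S ✓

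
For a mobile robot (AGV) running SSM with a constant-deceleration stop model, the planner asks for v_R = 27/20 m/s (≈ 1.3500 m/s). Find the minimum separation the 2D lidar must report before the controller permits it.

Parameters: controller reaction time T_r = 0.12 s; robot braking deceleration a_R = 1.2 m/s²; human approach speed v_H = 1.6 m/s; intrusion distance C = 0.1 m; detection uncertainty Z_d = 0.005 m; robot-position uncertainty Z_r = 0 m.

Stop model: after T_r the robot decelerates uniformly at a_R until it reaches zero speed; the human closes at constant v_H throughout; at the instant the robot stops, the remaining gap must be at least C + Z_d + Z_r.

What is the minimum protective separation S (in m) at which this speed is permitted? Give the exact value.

T_s = v_R/a_R = (27/20)/(6/5) = 1.1250 s
robot in T_r: 1.3500·0.1200 = 0.1620 m
robot under decel: 1.3500²/(2·1.2000) = 0.7594 m
human over T_r+T_s: 1.6000·(0.1200+1.1250) = 1.9920 m
C+Z_d+Z_r = 0.1000+0.0050+0.0000 = 0.1050 m
S_min ≈ 0.1620+0.7594+1.9920+0.1050  ⇒  S_min = 24147/8000 m

S_min = 24147/8000 m = 3.0184 m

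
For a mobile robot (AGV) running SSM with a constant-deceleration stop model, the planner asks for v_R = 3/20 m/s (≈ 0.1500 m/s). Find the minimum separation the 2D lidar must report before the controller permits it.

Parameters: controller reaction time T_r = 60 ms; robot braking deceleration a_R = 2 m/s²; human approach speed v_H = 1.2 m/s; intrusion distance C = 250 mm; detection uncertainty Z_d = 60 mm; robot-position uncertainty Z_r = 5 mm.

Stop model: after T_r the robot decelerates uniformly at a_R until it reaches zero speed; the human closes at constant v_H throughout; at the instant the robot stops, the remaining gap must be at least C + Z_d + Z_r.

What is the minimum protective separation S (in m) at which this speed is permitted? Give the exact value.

T_s = v_R/a_R = (3/20)/2 = 0.0750 s
robot in T_r: 0.1500·0.0600 = 0.0090 m
robot under decel: 0.1500²/(2·2.0000) = 0.0056 m
human over T_r+T_s: 1.2000·(0.0600+0.0750) = 0.1620 m
C+Z_d+Z_r = 0.2500+0.0600+0.0050 = 0.3150 m
S_min ≈ 0.0090+0.0056+0.1620+0.3150  ⇒  S_min = 3933/8000 m

S_min = 3933/8000 m = 0.4916 m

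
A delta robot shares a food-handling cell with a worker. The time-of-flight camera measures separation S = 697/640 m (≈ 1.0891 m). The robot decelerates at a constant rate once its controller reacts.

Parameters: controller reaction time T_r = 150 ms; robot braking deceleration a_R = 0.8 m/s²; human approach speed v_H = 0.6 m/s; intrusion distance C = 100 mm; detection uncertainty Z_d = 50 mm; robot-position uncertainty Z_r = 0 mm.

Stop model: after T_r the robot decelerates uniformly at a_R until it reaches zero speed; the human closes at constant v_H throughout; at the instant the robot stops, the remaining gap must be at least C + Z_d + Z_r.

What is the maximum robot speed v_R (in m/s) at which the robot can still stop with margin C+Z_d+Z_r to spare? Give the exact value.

at the boundary: (5/8)·v² + (9/10)·v + (-2717/3200) = 0
  disc = (9/10)² − 4·(5/8)·(-2717/3200) = 18769/6400 ; √disc = 137/80
  v_R = (−(9/10) + 137/80) / (2·(5/8)) = 13/20 m/s
check:
stop time T_s = (13/20)/(4/5) = 0.8125 s
robot in T_r: 0.6500·0.1500 = 0.0975 m
braking distance = 0.6500²/(2·0.8000) = 0.2641 m
human closes 0.6000·0.9625 = 0.5775 m
C+Z_d+Z_r = 0.1000+0.0500+0.0000 = 0.1500 m
sum ≈ 0.0975+0.2641+0.5775+0.1500 ≈ 1.0891 m = S ✓

v_R_max = 13/20 m/s = 0.6500 m/s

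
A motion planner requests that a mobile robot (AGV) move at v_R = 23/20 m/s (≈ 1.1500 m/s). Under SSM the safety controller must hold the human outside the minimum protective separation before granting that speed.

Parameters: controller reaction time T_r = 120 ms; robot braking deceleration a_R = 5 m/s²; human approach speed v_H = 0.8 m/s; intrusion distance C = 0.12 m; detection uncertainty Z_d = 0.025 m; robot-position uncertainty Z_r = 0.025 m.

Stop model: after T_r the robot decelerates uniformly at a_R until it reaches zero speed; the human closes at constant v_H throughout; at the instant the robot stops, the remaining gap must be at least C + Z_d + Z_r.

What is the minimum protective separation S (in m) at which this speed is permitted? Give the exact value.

T_s = v_R/a_R = (23/20)/5 = 0.2300 s
robot in T_r: 1.1500·0.1200 = 0.1380 m
braking distance = 1.1500²/(2·5.0000) = 0.1323 m
human over T_r+T_s: 0.8000·(0.1200+0.2300) = 0.2800 m
C+Z_d+Z_r = 0.1200+0.0250+0.0250 = 0.1700 m
S_min ≈ 0.1380+0.1323+0.2800+0.1700  ⇒  S_min = 2881/4000 m

S_min = 2881/4000 m = 0.7202 m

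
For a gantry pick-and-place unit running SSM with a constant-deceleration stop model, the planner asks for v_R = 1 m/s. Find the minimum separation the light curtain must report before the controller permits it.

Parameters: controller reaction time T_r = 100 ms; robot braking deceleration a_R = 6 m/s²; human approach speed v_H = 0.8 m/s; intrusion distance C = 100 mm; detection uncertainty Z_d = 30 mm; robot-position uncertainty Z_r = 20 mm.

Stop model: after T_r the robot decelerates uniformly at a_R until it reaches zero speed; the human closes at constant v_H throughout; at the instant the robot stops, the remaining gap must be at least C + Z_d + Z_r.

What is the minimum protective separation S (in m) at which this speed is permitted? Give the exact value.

T_s = v_R/a_R = 1/6 = 0.1667 s
robot in T_r: 1.0000·0.1000 = 0.1000 m
robot covers 1.0000·0.1667 − ½·6.0000·0.1667² = 0.0833 m while stopping
person approaches 0.8000·(0.1000+0.1667) = 0.2133 m
residual clearance needed = 0.1000+0.0300+0.0200 = 0.1500 m
S_min ≈ 0.1000+0.0833+0.2133+0.1500  ⇒  S_min = 41/75 m

S_min = 41/75 m = 0.5467 m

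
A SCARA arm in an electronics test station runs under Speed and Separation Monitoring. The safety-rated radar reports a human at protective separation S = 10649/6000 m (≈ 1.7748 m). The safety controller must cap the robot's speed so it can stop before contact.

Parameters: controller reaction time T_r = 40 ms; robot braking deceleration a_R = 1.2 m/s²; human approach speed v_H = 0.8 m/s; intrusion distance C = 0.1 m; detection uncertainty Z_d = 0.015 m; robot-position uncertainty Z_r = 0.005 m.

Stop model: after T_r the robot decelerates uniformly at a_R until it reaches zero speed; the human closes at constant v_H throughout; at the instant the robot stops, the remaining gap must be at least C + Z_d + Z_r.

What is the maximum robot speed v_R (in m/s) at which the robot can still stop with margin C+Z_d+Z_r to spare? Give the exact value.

v_R_max = 13/10 m/s = 1.3000 m/s

at the boundary: (5/12)·v² + (53/75)·v + (-9737/6000) = 0
  disc = (53/75)² − 4·(5/12)·(-9737/6000) = 32041/10000 ; √disc = 179/100
  v_R = (−(53/75) + 179/100) / (2·(5/12)) = 13/10 m/s
check:
stop time T_s = (13/10)/(6/5) = 1.0833 s
robot in T_r: 1.3000·0.0400 = 0.0520 m
robot under decel: 1.3000²/(2·1.2000) = 0.7042 m
human over T_r+T_s: 0.8000·(0.0400+1.0833) = 0.8987 m
C+Z_d+Z_r = 0.1000+0.0150+0.0050 = 0.1200 m
sum ≈ 0.0520+0.7042+0.8987+0.1200 ≈ 1.7748 m = S ✓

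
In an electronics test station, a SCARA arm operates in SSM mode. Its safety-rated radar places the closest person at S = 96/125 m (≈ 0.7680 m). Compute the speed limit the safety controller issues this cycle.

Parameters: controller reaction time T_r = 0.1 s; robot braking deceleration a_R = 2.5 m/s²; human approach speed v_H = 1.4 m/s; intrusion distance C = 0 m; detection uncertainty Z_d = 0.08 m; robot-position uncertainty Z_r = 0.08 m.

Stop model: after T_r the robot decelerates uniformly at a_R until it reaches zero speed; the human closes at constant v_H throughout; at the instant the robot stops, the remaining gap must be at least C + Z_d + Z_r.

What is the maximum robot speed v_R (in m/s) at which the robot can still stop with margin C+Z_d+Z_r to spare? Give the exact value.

v_R_max = 3/5 m/s = 0.6000 m/s

quadratic (1/5)·v² + (33/50)·v + (-117/250) = 0
  disc = (33/50)² − 4·(1/5)·(-117/250) = 81/100 ; √disc = 9/10
  v_R = (−(33/50) + 9/10) / (2·(1/5)) = 3/5 m/s
check:
stop time T_s = (3/5)/(5/2) = 0.2400 s
robot in T_r: 0.6000·0.1000 = 0.0600 m
braking distance = 0.6000²/(2·2.5000) = 0.0720 m
human over T_r+T_s: 1.4000·(0.1000+0.2400) = 0.4760 m
margins: 0.0000+0.0800+0.0800 = 0.1600 m
sum ≈ 0.0600+0.0720+0.4760+0.1600 ≈ 0.7680 m = S ✓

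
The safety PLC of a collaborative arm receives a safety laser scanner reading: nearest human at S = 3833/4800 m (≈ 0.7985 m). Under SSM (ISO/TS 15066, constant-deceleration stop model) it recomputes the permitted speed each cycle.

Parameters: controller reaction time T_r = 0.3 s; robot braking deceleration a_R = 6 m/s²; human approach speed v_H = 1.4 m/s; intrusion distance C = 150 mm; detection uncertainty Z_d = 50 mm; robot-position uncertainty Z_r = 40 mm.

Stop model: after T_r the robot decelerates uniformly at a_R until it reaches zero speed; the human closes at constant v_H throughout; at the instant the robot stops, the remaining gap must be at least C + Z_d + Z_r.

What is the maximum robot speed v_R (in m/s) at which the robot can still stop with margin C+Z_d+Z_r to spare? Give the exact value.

v_R_max = 1/4 m/s = 0.2500 m/s

collect terms ⇒ (1/12)·v_R² + (8/15)·v_R + (-133/960) = 0
  disc = (8/15)² − 4·(1/12)·(-133/960) = 529/1600 ; √disc = 23/40
  v_R = (−(8/15) + 23/40) / (2·(1/12)) = 1/4 m/s
check:
T_s = v_R/a_R = (1/4)/6 = 0.0417 s
robot in T_r: 0.2500·0.3000 = 0.0750 m
robot under decel: 0.2500²/(2·6.0000) = 0.0052 m
person approaches 1.4000·(0.3000+0.0417) = 0.4783 m
C+Z_d+Z_r = 0.1500+0.0500+0.0400 = 0.2400 m
sum ≈ 0.0750+0.0052+0.4783+0.2400 ≈ 0.7985 m = S ✓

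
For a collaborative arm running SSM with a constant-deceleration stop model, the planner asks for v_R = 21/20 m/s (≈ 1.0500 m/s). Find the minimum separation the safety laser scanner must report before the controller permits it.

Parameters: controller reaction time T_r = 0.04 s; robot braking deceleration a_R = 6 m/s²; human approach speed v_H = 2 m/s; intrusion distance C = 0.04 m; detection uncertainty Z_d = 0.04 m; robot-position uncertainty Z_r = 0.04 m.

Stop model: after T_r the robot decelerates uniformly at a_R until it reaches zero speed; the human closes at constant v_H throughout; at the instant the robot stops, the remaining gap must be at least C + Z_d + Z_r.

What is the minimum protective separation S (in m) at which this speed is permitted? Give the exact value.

S_min = 5471/8000 m = 0.6839 m

T_s = v_R/a_R = (21/20)/6 = 0.1750 s
reaction-phase robot travel = 1.0500·0.0400 = 0.0420 m
braking distance = 1.0500²/(2·6.0000) = 0.0919 m
human over T_r+T_s: 2.0000·(0.0400+0.1750) = 0.4300 m
C+Z_d+Z_r = 0.0400+0.0400+0.0400 = 0.1200 m
S_min ≈ 0.0420+0.0919+0.4300+0.1200  ⇒  S_min = 5471/8000 m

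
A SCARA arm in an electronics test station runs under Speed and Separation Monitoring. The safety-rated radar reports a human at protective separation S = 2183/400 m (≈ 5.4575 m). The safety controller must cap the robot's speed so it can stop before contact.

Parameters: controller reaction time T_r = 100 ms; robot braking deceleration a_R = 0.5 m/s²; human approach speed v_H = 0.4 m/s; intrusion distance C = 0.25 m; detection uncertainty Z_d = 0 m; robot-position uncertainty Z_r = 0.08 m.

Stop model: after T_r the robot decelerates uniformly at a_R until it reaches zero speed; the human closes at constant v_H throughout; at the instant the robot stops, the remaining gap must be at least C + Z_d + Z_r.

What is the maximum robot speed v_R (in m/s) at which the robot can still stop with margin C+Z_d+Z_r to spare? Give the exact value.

v_R_max = 37/20 m/s = 1.8500 m/s

at the boundary: (1)·v² + (9/10)·v + (-407/80) = 0
  disc = (9/10)² − 4·(1)·(-407/80) = 529/25 ; √disc = 23/5
  v_R = (−(9/10) + 23/5) / (2·(1)) = 37/20 m/s
check:
stop time T_s = (37/20)/(1/2) = 3.7000 s
robot in T_r: 1.8500·0.1000 = 0.1850 m
braking distance = 1.8500²/(2·0.5000) = 3.4225 m
person approaches 0.4000·(0.1000+3.7000) = 1.5200 m
margins: 0.2500+0.0000+0.0800 = 0.3300 m
sum ≈ 0.1850+3.4225+1.5200+0.3300 ≈ 5.4575 m = S ✓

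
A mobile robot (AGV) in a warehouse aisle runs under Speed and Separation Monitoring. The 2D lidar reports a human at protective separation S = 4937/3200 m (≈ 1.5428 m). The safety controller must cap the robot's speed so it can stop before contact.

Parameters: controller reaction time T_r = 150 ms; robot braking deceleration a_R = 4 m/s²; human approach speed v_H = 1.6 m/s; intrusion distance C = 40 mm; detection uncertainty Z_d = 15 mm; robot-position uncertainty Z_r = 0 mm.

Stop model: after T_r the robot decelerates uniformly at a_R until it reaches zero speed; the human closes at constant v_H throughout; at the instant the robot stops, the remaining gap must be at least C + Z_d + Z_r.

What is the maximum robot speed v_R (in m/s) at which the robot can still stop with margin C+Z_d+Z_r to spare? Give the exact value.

at the boundary: (1/8)·v² + (11/20)·v + (-3993/3200) = 0
  disc = (11/20)² − 4·(1/8)·(-3993/3200) = 5929/6400 ; √disc = 77/80
  v_R = (−(11/20) + 77/80) / (2·(1/8)) = 33/20 m/s
check:
braking lasts T_s = (33/20)/4 = 0.4125 s
reaction-phase robot travel = 1.6500·0.1500 = 0.2475 m
robot covers 1.6500·0.4125 − ½·4.0000·0.4125² = 0.3403 m while stopping
person approaches 1.6000·(0.1500+0.4125) = 0.9000 m
margins: 0.0400+0.0150+0.0000 = 0.0550 m
sum ≈ 0.2475+0.3403+0.9000+0.0550 ≈ 1.5428 m = S ✓

v_R_max = 33/20 m/s = 1.6500 m/s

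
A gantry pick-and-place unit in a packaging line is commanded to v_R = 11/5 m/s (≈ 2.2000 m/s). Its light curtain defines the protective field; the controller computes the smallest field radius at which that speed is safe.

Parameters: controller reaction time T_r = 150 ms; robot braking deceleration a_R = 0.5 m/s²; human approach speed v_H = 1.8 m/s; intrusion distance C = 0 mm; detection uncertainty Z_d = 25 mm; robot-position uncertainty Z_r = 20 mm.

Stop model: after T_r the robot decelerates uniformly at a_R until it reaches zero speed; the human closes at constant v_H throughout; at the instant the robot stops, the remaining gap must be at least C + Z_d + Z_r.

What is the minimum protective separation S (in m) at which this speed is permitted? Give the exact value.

braking lasts T_s = (11/5)/(1/2) = 4.4000 s
robot covers v_R·T_r = 2.2000·0.1500 = 0.3300 m before braking
robot under decel: 2.2000²/(2·0.5000) = 4.8400 m
human over T_r+T_s: 1.8000·(0.1500+4.4000) = 8.1900 m
C+Z_d+Z_r = 0.0000+0.0250+0.0200 = 0.0450 m
S_min ≈ 0.3300+4.8400+8.1900+0.0450  ⇒  S_min = 2681/200 m

S_min = 2681/200 m = 13.4050 m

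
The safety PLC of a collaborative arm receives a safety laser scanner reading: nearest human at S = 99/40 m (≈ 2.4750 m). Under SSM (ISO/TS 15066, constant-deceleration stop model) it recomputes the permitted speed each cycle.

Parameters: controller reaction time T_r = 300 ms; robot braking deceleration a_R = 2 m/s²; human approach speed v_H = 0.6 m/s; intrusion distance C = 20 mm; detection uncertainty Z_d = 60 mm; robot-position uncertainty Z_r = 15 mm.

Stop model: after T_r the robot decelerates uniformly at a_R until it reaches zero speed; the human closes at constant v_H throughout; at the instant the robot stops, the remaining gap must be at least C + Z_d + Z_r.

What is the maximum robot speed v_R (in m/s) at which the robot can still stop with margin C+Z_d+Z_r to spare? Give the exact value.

v_R_max = 2 m/s = 2.0000 m/s

at the boundary: (1/4)·v² + (3/5)·v + (-11/5) = 0
  disc = (3/5)² − 4·(1/4)·(-11/5) = 64/25 ; √disc = 8/5
  v_R = (−(3/5) + 8/5) / (2·(1/4)) = 2 m/s
check:
stop time T_s = 2/2 = 1.0000 s
reaction-phase robot travel = 2.0000·0.3000 = 0.6000 m
robot under decel: 2.0000²/(2·2.0000) = 1.0000 m
human over T_r+T_s: 0.6000·(0.3000+1.0000) = 0.7800 m
margins: 0.0200+0.0600+0.0150 = 0.0950 m
sum ≈ 0.6000+1.0000+0.7800+0.0950 ≈ 2.4750 m = S ✓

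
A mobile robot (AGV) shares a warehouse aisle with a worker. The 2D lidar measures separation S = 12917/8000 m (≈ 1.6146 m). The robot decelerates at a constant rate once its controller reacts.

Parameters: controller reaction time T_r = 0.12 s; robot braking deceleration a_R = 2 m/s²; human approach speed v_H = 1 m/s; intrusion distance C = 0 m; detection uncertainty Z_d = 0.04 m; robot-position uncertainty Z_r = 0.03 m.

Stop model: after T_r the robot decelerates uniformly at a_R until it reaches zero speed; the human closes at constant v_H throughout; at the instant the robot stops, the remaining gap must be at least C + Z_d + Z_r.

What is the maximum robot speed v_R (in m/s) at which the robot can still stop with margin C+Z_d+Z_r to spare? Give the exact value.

v_R_max = 29/20 m/s = 1.4500 m/s

at the boundary: (1/4)·v² + (31/50)·v + (-11397/8000) = 0
  disc = (31/50)² − 4·(1/4)·(-11397/8000) = 72361/40000 ; √disc = 269/200
  v_R = (−(31/50) + 269/200) / (2·(1/4)) = 29/20 m/s
check:
stop time T_s = (29/20)/2 = 0.7250 s
robot in T_r: 1.4500·0.1200 = 0.1740 m
robot under decel: 1.4500²/(2·2.0000) = 0.5256 m
person approaches 1.0000·(0.1200+0.7250) = 0.8450 m
residual clearance needed = 0.0000+0.0400+0.0300 = 0.0700 m
sum ≈ 0.1740+0.5256+0.8450+0.0700 ≈ 1.6146 m = S ✓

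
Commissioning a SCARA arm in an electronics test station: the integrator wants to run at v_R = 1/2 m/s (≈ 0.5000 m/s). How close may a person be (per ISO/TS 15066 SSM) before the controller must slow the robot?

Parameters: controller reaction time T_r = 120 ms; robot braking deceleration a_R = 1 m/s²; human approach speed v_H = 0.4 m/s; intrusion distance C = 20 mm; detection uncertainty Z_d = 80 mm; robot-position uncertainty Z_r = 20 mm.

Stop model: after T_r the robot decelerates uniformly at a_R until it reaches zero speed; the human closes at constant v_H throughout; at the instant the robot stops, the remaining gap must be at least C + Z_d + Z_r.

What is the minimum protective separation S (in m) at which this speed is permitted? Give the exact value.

stop time T_s = (1/2)/1 = 0.5000 s
robot in T_r: 0.5000·0.1200 = 0.0600 m
robot under decel: 0.5000²/(2·1.0000) = 0.1250 m
human closes 0.4000·0.6200 = 0.2480 m
margins: 0.0200+0.0800+0.0200 = 0.1200 m
S_min ≈ 0.0600+0.1250+0.2480+0.1200  ⇒  S_min = 553/1000 m

S_min = 553/1000 m = 0.5530 m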